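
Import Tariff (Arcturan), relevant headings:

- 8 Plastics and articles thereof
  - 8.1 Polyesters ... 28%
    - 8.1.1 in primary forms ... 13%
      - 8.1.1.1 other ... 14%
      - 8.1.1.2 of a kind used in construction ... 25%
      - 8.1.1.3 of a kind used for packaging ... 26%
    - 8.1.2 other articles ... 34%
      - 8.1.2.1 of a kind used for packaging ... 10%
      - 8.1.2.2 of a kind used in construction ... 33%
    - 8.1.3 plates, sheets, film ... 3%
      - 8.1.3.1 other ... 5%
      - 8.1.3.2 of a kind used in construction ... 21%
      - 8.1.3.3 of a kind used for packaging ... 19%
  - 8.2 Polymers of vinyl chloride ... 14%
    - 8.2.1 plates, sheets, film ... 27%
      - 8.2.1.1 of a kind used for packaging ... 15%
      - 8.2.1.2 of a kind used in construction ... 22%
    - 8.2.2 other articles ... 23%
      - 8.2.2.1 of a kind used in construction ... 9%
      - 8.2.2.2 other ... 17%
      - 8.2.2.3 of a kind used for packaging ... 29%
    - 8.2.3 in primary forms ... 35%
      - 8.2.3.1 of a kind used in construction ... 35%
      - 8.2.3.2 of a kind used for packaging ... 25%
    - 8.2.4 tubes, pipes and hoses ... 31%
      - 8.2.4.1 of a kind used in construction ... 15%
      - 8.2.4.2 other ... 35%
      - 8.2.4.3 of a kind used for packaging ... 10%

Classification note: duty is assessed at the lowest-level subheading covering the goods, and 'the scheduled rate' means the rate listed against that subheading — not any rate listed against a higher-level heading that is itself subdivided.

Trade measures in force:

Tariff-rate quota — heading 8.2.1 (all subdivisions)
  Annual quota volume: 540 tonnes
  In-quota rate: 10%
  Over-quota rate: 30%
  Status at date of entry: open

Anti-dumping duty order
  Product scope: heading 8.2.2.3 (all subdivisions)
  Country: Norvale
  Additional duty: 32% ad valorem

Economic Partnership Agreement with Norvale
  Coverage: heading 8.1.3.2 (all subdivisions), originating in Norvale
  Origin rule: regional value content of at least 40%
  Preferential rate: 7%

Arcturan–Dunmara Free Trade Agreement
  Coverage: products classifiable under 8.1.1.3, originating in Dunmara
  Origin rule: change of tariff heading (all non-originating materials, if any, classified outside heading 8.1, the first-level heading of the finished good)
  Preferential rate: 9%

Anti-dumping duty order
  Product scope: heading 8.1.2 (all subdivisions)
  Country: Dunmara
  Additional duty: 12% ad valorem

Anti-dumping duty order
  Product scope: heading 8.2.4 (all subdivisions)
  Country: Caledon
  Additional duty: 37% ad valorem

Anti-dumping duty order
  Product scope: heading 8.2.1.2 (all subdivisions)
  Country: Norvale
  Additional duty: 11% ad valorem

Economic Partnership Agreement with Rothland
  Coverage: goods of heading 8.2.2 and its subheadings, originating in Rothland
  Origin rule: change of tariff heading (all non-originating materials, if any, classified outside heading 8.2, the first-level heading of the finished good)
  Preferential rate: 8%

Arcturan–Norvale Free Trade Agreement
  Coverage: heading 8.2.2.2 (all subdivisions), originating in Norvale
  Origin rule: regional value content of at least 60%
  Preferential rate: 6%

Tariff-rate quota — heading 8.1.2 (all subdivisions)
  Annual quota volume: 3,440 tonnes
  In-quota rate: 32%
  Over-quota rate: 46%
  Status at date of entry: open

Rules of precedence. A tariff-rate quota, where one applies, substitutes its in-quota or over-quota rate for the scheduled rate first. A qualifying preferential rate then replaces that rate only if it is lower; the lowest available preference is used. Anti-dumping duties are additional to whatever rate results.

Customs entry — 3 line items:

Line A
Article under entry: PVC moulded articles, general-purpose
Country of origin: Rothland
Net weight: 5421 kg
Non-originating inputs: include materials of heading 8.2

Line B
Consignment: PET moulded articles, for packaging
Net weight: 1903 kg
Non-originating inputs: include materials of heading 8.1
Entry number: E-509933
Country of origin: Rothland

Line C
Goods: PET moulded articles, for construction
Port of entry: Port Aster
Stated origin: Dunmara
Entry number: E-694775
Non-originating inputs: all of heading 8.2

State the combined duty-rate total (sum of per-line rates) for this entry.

Line A: PVC → 8.2; moulded articles → 8.2.2; general-purpose → 8.2.2.2. Scheduled 17%. Rothland agreement on 8.2.2: CTH not met. → 17%.
Line B: PET → 8.1; moulded articles → 8.1.2; for packaging → 8.1.2.1. Scheduled 10%. quota on 8.1.2 open → in-quota 32%; Rothland agreement on 8.2.2: 8.1.2.1 not covered. → 32%.
Line C: PET → 8.1; moulded articles → 8.1.2; for construction → 8.1.2.2. Scheduled 33%. quota on 8.1.2 open → in-quota 32%; Dunmara agreement on 8.1.1.3: 8.1.2.2 not covered; anti-dumping (Dunmara, 8.1.2): +12%; total 32% + 12% = 44%. → 44%.
Sum: 17% + 32% + 44% = 93%.

93%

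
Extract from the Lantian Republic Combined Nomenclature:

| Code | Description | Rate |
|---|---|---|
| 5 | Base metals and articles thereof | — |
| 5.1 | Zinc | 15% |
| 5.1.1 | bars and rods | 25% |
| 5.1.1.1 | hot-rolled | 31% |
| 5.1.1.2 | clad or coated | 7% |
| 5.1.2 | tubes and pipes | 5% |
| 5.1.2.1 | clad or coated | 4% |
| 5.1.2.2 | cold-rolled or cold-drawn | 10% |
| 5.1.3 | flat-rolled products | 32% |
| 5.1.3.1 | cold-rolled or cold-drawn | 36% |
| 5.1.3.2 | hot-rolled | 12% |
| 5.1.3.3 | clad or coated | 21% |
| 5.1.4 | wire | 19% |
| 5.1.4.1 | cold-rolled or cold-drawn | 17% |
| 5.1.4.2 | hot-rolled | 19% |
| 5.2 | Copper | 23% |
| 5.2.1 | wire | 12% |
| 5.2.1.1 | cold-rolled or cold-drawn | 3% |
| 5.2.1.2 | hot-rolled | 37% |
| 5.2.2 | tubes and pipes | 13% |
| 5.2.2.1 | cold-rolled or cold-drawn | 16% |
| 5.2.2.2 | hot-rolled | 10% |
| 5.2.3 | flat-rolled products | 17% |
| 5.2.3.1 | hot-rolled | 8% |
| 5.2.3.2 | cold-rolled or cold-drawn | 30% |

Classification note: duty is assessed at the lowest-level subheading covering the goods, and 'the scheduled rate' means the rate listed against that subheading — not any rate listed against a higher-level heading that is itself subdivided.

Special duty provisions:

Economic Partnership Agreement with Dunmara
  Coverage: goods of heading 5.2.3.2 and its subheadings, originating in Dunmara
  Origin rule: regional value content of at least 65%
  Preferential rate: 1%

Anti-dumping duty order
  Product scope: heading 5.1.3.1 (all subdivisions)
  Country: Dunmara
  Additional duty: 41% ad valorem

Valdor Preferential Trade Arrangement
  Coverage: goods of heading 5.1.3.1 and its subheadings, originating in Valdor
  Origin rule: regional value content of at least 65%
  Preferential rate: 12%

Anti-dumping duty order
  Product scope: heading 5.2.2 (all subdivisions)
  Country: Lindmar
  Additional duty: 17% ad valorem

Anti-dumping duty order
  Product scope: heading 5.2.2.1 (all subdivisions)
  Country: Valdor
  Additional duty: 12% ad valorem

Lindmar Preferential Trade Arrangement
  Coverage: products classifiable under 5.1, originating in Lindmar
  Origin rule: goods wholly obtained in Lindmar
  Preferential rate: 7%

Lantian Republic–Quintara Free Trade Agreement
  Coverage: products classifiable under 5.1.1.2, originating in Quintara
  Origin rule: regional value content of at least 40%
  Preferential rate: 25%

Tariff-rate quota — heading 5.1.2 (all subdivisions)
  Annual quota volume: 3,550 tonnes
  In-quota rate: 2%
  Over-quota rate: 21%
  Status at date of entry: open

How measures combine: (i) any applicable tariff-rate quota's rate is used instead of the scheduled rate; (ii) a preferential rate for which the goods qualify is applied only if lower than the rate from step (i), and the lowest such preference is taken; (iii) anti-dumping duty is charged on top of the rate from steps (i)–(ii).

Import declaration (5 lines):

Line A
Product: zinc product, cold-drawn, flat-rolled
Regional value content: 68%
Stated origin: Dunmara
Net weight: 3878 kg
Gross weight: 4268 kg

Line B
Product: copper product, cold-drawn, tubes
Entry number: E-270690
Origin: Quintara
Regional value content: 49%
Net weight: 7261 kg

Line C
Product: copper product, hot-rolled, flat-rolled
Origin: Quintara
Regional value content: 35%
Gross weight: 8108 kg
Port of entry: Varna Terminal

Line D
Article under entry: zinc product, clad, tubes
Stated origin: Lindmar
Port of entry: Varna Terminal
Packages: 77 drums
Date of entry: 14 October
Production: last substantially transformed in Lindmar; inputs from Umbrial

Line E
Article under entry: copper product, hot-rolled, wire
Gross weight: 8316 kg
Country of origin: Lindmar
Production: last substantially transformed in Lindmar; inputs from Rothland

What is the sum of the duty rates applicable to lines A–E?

Line A: zinc → 5.1; flat-rolled → 5.1.3; cold-drawn → 5.1.3.1. Scheduled 36%. Dunmara agreement on 5.2.3.2: 5.1.3.1 not covered; anti-dumping (Dunmara, 5.1.3.1): +41%; total 36% + 41% = 77%. → 77%.
Line B: copper → 5.2; tubes → 5.2.2; cold-drawn → 5.2.2.1. Scheduled 16%. Quintara agreement on 5.1.1.2: 5.2.2.1 not covered. → 16%.
Line C: copper → 5.2; flat-rolled → 5.2.3; hot-rolled → 5.2.3.1. Scheduled 8%. Quintara agreement on 5.1.1.2: 5.2.3.1 not covered. → 8%.
Line D: zinc → 5.1; tubes → 5.1.2; clad → 5.1.2.1. Scheduled 4%. quota on 5.1.2 open → in-quota 2%; Lindmar agreement on 5.1: not wholly obtained. → 2%.
Line E: copper → 5.2; wire → 5.2.1; hot-rolled → 5.2.1.2. Scheduled 37%. Lindmar agreement on 5.1: 5.2.1.2 not covered. → 37%.
Sum: 77% + 16% + 8% + 2% + 37% = 140%.

140%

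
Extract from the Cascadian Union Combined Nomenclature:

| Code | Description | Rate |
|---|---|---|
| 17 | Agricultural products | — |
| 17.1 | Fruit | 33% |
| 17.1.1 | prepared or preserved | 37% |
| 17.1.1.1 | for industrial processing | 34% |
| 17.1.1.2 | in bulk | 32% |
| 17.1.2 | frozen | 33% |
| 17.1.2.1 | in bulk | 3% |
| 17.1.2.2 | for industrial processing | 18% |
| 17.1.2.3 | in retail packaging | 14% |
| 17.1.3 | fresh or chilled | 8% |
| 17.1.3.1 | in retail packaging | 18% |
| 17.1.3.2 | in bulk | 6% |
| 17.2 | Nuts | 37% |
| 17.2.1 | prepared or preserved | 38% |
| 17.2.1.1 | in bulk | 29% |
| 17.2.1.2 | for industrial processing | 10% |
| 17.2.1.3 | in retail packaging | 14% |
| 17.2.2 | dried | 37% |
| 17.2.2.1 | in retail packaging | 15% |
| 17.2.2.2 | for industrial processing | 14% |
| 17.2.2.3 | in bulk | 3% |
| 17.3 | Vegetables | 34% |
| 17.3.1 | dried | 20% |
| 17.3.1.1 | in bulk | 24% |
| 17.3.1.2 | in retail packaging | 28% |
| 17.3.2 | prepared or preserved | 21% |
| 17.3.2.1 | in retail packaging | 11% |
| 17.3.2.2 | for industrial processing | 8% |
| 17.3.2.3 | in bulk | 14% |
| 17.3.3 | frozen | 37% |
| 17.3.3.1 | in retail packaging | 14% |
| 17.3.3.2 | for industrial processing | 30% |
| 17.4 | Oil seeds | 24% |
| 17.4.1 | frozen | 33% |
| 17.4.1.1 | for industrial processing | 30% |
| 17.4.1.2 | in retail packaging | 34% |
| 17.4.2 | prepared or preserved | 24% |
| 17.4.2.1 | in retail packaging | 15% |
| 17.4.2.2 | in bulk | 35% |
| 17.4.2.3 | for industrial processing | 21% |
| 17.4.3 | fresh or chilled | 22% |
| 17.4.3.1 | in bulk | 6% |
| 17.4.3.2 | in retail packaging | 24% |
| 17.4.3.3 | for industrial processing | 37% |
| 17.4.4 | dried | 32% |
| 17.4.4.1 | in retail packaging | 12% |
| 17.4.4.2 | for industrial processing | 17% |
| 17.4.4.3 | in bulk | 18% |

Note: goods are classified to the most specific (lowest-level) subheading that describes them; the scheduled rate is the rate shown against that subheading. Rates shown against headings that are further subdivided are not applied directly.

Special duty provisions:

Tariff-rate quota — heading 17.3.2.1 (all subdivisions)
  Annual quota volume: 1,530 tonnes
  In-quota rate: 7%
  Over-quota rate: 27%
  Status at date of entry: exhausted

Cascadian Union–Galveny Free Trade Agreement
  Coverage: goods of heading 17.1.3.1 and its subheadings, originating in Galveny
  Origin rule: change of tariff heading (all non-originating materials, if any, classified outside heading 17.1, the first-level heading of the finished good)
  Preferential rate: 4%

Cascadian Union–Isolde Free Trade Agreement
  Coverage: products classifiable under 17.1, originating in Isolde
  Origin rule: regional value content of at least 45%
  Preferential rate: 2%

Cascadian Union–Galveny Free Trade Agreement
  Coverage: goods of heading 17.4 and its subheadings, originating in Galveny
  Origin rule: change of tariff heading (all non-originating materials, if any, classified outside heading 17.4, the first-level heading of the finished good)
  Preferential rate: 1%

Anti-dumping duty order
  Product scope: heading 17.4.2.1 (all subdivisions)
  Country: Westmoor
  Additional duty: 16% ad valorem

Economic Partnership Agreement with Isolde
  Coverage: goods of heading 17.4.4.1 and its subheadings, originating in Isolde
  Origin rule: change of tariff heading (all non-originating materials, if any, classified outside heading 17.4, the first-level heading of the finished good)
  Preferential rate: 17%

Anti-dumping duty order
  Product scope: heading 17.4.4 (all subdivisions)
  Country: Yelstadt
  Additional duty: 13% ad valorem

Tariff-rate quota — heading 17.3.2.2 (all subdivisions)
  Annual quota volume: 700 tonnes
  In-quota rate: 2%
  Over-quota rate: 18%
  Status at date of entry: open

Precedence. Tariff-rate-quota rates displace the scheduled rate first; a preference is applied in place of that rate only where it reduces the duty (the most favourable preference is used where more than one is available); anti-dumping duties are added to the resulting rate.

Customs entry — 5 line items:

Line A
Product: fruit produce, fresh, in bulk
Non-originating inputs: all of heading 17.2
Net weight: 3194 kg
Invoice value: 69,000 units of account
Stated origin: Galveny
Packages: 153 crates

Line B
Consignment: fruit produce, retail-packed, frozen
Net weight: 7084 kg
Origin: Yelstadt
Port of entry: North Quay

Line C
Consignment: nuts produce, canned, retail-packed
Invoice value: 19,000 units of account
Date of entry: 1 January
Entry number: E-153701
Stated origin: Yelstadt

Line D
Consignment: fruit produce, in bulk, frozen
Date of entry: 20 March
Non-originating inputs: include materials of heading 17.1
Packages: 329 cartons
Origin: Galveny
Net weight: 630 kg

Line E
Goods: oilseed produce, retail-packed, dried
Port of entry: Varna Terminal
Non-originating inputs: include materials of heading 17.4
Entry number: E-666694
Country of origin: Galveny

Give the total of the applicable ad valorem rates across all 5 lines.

Line A: fruit → 17.1; fresh → 17.1.3; in bulk → 17.1.3.2. Scheduled 6%. Galveny agreement on 17.1.3.1: 17.1.3.2 not covered; Galveny agreement on 17.4: 17.1.3.2 not covered. → 6%.
Line B: fruit → 17.1; frozen → 17.1.2; retail-packed → 17.1.2.3. Scheduled 14%. No special measure applies. → 14%.
Line C: nuts → 17.2; canned → 17.2.1; retail-packed → 17.2.1.3. Scheduled 14%. No special measure applies. → 14%.
Line D: fruit → 17.1; frozen → 17.1.2; in bulk → 17.1.2.1. Scheduled 3%. Galveny agreement on 17.1.3.1: 17.1.2.1 not covered; Galveny agreement on 17.4: 17.1.2.1 not covered. → 3%.
Line E: oilseed → 17.4; dried → 17.4.4; retail-packed → 17.4.4.1. Scheduled 12%. Galveny agreement on 17.1.3.1: 17.4.4.1 not covered; Galveny agreement on 17.4: CTH not met. → 12%.
Sum: 6% + 14% + 14% + 3% + 12% = 49%.

49%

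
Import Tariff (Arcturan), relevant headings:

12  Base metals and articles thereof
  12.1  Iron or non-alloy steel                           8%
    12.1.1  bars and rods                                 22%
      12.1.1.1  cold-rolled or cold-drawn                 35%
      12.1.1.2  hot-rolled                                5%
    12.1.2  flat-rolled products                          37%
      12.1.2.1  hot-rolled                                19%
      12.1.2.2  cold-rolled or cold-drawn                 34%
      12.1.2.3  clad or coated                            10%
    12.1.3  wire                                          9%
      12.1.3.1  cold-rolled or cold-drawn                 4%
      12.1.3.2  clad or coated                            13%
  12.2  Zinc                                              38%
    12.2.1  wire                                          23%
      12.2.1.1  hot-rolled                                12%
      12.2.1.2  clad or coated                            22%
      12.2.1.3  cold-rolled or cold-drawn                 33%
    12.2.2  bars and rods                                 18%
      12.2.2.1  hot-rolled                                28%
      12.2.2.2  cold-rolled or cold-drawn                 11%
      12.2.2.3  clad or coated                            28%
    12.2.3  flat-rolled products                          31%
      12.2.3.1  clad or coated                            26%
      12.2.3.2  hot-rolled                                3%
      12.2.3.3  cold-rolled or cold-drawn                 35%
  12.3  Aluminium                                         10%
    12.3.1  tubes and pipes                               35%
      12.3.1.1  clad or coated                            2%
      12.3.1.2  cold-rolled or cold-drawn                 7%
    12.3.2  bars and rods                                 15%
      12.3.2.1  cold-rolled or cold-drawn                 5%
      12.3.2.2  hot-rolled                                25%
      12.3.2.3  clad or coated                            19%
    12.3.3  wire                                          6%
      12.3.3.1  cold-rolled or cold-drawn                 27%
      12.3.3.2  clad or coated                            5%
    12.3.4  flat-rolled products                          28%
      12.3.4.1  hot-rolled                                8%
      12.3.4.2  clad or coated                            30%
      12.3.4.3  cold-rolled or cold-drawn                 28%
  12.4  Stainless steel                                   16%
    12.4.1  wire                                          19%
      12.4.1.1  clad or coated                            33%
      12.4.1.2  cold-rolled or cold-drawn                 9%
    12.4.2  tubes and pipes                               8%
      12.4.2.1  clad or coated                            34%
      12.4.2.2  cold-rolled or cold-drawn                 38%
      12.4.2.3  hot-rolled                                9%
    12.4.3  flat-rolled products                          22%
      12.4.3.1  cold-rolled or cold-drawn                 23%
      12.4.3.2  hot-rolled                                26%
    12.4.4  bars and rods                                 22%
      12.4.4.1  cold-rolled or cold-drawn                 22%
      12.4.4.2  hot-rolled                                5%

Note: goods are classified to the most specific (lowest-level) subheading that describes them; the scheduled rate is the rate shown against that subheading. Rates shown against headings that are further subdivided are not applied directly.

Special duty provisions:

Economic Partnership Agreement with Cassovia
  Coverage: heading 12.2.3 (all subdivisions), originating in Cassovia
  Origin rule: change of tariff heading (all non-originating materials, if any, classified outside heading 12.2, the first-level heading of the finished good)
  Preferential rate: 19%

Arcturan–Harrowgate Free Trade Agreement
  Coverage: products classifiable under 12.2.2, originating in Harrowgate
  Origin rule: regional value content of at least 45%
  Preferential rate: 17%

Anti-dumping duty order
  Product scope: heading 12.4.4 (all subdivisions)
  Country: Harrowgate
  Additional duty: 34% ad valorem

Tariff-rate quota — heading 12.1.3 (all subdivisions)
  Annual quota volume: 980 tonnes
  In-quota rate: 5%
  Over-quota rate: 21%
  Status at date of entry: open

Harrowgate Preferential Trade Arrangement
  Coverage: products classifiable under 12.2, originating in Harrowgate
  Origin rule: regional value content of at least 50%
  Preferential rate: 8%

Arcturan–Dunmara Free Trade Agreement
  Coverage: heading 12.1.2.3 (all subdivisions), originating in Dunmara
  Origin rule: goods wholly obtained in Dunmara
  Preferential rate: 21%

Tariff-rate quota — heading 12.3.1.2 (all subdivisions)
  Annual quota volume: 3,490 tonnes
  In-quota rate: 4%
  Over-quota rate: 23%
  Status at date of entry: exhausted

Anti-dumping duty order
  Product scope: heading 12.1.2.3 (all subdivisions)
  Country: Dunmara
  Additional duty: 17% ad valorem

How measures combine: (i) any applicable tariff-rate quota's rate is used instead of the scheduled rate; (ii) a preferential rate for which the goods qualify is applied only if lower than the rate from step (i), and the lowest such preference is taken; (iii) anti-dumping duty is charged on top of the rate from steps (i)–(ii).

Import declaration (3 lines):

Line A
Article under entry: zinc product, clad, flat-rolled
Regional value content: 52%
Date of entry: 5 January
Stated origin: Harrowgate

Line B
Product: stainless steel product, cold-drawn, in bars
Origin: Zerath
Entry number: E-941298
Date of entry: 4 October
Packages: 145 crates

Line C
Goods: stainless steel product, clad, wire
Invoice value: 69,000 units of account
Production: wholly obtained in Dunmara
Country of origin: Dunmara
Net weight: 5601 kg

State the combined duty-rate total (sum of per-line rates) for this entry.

63%

Line A: zinc → 12.2; flat-rolled → 12.2.3; clad → 12.2.3.1. Scheduled 26%. Harrowgate agreement on 12.2.2: 12.2.3.1 not covered; Harrowgate agreement on 12.2: RVC ≥ 50% → 8% available; preferential 8%. → 8%.
Line B: stainless steel → 12.4; in bars → 12.4.4; cold-drawn → 12.4.4.1. Scheduled 22%. No special measure applies. → 22%.
Line C: stainless steel → 12.4; wire → 12.4.1; clad → 12.4.1.1. Scheduled 33%. Dunmara agreement on 12.1.2.3: 12.4.1.1 not covered. → 33%.
Sum: 8% + 22% + 33% = 63%.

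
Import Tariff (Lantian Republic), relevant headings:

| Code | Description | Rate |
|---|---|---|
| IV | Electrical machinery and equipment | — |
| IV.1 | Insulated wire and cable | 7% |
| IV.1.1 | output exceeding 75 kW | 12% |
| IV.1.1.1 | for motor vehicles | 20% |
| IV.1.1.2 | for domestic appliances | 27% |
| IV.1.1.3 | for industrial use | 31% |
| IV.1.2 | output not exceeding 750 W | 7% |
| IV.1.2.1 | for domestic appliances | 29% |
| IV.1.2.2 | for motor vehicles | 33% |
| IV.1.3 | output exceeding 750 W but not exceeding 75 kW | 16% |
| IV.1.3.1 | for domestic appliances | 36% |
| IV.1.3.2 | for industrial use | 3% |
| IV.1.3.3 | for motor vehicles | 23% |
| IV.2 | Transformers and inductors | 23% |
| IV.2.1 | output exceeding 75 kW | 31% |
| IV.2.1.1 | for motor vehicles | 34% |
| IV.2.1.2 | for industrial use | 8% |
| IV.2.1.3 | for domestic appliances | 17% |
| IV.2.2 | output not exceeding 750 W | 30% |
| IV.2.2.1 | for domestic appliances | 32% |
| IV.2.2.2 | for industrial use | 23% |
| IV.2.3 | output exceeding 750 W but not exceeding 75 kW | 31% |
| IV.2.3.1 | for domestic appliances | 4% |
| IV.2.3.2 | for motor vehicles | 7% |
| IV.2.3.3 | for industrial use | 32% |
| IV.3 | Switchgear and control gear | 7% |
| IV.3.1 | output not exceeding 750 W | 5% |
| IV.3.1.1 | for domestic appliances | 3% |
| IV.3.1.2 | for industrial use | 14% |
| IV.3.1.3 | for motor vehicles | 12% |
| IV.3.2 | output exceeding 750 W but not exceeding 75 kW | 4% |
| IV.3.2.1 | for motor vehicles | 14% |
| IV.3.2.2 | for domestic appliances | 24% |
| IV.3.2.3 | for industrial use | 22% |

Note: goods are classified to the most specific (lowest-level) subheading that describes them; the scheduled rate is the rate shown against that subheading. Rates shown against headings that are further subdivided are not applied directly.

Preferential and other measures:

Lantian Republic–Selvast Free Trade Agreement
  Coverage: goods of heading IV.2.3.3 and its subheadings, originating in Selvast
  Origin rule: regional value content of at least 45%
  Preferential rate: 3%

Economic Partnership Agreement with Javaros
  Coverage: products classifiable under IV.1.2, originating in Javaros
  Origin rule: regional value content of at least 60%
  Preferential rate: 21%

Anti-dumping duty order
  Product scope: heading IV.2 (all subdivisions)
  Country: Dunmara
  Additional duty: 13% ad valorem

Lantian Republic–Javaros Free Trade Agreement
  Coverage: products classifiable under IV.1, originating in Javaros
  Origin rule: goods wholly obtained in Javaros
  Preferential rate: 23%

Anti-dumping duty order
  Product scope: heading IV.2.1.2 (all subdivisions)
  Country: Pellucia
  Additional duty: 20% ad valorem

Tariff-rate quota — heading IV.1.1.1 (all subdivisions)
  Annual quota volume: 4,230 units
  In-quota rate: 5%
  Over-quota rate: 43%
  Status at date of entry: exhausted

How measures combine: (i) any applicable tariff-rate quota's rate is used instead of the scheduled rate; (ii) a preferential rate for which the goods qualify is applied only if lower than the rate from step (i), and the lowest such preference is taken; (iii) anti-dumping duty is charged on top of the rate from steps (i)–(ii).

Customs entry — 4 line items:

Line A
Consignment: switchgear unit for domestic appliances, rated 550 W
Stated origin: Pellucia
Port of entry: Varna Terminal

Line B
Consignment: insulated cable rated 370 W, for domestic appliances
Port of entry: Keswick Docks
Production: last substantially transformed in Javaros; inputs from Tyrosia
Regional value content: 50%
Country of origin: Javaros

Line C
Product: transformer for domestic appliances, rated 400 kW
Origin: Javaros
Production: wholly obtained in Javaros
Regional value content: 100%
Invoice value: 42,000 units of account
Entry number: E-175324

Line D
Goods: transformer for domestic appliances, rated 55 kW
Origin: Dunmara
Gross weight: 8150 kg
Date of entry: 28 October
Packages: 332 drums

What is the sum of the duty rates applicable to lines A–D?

Line A: switchgear unit → IV.3; rated 550 W → IV.3.1; for domestic appliances → IV.3.1.1. Scheduled 3%. No special measure applies. → 3%.
Line B: insulated cable → IV.1; rated 370 W → IV.1.2; for domestic appliances → IV.1.2.1. Scheduled 29%. Javaros agreement on IV.1.2: RVC < 60%; Javaros agreement on IV.1: not wholly obtained. → 29%.
Line C: transformer → IV.2; rated 400 kW → IV.2.1; for domestic appliances → IV.2.1.3. Scheduled 17%. Javaros agreement on IV.1.2: IV.2.1.3 not covered; Javaros agreement on IV.1: IV.2.1.3 not covered. → 17%.
Line D: transformer → IV.2; rated 55 kW → IV.2.3; for domestic appliances → IV.2.3.1. Scheduled 4%. anti-dumping (Dunmara, IV.2): +13%; total 4% + 13% = 17%. → 17%.
Sum: 3% + 29% + 17% + 17% = 66%.

66%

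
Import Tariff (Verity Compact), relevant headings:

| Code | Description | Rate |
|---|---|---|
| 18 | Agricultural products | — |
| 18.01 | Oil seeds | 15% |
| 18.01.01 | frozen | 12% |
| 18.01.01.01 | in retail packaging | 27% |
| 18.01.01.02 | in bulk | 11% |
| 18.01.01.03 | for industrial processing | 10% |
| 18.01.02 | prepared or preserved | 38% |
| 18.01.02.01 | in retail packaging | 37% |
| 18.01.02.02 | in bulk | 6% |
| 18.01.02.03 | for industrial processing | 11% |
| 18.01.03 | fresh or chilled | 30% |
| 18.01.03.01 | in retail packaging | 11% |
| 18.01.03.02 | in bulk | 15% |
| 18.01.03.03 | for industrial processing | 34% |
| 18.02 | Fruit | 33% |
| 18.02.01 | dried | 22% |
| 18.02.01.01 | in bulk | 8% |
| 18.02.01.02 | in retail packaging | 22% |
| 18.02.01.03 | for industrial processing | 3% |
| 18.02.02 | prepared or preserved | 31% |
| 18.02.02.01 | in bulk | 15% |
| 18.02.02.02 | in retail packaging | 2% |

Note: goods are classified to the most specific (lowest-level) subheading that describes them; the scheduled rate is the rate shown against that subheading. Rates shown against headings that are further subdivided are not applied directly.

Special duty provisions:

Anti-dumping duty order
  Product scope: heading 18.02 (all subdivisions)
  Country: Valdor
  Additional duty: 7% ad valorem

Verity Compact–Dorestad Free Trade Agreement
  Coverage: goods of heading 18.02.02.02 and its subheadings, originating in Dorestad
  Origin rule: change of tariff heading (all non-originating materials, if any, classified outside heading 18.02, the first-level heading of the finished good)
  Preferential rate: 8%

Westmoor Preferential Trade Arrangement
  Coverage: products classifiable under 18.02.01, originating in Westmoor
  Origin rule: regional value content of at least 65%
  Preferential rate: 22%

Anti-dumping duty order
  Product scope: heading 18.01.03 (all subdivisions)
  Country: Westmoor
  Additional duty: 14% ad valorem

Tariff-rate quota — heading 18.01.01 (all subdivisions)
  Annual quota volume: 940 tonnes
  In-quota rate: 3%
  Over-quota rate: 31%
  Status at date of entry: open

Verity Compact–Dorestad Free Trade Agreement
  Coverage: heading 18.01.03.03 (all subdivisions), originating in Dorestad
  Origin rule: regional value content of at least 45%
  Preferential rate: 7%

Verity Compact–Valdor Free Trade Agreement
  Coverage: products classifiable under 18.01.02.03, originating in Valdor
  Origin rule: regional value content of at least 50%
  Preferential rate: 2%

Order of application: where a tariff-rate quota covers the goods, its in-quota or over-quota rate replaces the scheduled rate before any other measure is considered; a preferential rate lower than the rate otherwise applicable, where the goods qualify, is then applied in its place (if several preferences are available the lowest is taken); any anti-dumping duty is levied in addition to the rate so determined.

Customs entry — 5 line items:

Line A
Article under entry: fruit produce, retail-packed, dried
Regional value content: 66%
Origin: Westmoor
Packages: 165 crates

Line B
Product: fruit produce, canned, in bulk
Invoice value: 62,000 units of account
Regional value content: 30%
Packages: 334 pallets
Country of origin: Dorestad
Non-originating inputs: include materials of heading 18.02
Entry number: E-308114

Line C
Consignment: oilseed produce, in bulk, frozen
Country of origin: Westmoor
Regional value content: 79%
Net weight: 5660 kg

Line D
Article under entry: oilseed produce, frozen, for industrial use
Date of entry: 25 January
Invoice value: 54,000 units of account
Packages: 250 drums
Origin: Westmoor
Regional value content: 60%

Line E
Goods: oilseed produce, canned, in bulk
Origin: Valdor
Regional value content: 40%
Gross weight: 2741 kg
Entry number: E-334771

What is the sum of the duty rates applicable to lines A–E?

Line A: fruit → 18.02; dried → 18.02.01; retail-packed → 18.02.01.02. Scheduled 22%. Westmoor agreement on 18.02.01: RVC ≥ 65% → 22% available; preference 22% not lower than 22% → no reduction. → 22%.
Line B: fruit → 18.02; canned → 18.02.02; in bulk → 18.02.02.01. Scheduled 15%. Dorestad agreement on 18.02.02.02: 18.02.02.01 not covered; Dorestad agreement on 18.01.03.03: 18.02.02.01 not covered. → 15%.
Line C: oilseed → 18.01; frozen → 18.01.01; in bulk → 18.01.01.02. Scheduled 11%. quota on 18.01.01 open → in-quota 3%; Westmoor agreement on 18.02.01: 18.01.01.02 not covered. → 3%.
Line D: oilseed → 18.01; frozen → 18.01.01; for industrial use → 18.01.01.03. Scheduled 10%. quota on 18.01.01 open → in-quota 3%; Westmoor agreement on 18.02.01: 18.01.01.03 not covered. → 3%.
Line E: oilseed → 18.01; canned → 18.01.02; in bulk → 18.01.02.02. Scheduled 6%. Valdor agreement on 18.01.02.03: 18.01.02.02 not covered. → 6%.
Sum: 22% + 15% + 3% + 3% + 6% = 49%.

49%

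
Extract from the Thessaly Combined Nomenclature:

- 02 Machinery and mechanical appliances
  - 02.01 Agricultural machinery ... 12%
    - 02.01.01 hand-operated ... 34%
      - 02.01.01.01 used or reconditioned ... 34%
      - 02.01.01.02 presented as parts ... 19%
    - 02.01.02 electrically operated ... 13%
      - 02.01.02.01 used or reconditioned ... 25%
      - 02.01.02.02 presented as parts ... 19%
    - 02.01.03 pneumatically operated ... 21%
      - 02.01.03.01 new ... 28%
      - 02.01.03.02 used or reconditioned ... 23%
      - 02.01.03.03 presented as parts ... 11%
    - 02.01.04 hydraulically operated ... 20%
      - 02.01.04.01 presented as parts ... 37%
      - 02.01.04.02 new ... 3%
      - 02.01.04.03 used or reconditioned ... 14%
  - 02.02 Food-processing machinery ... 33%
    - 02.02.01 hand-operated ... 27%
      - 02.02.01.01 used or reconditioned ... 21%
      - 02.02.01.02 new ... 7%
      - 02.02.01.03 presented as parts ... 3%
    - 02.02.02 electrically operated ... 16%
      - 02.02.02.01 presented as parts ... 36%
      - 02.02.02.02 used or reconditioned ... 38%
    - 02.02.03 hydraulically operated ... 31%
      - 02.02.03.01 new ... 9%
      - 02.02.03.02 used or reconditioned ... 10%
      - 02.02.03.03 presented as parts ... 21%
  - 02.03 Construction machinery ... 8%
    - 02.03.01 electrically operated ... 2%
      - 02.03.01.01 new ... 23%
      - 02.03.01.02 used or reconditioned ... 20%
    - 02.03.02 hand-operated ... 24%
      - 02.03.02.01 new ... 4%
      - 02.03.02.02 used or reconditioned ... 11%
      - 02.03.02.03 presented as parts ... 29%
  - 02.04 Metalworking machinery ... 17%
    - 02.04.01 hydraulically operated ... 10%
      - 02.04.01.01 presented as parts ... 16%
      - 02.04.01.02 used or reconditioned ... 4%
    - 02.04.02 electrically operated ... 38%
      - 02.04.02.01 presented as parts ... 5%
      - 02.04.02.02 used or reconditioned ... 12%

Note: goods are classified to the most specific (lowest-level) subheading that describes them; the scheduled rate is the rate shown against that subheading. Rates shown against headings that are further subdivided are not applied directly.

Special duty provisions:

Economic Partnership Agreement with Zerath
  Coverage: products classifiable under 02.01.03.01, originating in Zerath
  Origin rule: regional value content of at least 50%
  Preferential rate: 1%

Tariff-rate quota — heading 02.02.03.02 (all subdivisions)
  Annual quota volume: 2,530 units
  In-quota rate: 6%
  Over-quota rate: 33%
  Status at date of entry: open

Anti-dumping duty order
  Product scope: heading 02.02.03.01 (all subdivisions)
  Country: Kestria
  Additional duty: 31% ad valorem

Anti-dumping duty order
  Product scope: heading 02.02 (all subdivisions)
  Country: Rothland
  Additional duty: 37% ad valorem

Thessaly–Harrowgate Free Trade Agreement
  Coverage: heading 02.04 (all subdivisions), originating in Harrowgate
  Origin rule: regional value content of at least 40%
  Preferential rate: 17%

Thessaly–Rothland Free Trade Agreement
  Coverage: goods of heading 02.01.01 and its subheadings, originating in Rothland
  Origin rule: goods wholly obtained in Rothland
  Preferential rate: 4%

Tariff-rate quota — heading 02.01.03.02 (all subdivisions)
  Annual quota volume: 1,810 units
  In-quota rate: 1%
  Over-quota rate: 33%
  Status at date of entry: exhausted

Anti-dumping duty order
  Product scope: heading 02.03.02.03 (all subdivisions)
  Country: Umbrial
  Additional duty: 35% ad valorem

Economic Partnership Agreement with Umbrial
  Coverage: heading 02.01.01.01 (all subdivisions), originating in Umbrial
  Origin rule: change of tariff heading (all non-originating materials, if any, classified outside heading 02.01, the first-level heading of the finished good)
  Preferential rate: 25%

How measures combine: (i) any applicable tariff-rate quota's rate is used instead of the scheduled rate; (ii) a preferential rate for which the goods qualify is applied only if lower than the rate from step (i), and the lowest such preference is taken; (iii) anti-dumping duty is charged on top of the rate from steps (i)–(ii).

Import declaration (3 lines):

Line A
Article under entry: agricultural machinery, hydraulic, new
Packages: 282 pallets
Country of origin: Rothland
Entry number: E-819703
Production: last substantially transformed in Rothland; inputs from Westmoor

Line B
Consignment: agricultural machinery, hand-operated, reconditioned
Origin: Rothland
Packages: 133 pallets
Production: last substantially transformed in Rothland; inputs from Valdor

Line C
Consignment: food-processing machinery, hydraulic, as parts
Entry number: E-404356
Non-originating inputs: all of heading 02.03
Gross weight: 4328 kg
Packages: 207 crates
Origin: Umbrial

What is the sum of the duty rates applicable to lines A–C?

58%

Line A: agricultural → 02.01; hydraulic → 02.01.04; new → 02.01.04.02. Scheduled 3%. Rothland agreement on 02.01.01: 02.01.04.02 not covered. → 3%.
Line B: agricultural → 02.01; hand-operated → 02.01.01; reconditioned → 02.01.01.01. Scheduled 34%. Rothland agreement on 02.01.01: not wholly obtained. → 34%.
Line C: food-processing → 02.02; hydraulic → 02.02.03; as parts → 02.02.03.03. Scheduled 21%. Umbrial agreement on 02.01.01.01: 02.02.03.03 not covered. → 21%.
Sum: 3% + 34% + 21% = 58%.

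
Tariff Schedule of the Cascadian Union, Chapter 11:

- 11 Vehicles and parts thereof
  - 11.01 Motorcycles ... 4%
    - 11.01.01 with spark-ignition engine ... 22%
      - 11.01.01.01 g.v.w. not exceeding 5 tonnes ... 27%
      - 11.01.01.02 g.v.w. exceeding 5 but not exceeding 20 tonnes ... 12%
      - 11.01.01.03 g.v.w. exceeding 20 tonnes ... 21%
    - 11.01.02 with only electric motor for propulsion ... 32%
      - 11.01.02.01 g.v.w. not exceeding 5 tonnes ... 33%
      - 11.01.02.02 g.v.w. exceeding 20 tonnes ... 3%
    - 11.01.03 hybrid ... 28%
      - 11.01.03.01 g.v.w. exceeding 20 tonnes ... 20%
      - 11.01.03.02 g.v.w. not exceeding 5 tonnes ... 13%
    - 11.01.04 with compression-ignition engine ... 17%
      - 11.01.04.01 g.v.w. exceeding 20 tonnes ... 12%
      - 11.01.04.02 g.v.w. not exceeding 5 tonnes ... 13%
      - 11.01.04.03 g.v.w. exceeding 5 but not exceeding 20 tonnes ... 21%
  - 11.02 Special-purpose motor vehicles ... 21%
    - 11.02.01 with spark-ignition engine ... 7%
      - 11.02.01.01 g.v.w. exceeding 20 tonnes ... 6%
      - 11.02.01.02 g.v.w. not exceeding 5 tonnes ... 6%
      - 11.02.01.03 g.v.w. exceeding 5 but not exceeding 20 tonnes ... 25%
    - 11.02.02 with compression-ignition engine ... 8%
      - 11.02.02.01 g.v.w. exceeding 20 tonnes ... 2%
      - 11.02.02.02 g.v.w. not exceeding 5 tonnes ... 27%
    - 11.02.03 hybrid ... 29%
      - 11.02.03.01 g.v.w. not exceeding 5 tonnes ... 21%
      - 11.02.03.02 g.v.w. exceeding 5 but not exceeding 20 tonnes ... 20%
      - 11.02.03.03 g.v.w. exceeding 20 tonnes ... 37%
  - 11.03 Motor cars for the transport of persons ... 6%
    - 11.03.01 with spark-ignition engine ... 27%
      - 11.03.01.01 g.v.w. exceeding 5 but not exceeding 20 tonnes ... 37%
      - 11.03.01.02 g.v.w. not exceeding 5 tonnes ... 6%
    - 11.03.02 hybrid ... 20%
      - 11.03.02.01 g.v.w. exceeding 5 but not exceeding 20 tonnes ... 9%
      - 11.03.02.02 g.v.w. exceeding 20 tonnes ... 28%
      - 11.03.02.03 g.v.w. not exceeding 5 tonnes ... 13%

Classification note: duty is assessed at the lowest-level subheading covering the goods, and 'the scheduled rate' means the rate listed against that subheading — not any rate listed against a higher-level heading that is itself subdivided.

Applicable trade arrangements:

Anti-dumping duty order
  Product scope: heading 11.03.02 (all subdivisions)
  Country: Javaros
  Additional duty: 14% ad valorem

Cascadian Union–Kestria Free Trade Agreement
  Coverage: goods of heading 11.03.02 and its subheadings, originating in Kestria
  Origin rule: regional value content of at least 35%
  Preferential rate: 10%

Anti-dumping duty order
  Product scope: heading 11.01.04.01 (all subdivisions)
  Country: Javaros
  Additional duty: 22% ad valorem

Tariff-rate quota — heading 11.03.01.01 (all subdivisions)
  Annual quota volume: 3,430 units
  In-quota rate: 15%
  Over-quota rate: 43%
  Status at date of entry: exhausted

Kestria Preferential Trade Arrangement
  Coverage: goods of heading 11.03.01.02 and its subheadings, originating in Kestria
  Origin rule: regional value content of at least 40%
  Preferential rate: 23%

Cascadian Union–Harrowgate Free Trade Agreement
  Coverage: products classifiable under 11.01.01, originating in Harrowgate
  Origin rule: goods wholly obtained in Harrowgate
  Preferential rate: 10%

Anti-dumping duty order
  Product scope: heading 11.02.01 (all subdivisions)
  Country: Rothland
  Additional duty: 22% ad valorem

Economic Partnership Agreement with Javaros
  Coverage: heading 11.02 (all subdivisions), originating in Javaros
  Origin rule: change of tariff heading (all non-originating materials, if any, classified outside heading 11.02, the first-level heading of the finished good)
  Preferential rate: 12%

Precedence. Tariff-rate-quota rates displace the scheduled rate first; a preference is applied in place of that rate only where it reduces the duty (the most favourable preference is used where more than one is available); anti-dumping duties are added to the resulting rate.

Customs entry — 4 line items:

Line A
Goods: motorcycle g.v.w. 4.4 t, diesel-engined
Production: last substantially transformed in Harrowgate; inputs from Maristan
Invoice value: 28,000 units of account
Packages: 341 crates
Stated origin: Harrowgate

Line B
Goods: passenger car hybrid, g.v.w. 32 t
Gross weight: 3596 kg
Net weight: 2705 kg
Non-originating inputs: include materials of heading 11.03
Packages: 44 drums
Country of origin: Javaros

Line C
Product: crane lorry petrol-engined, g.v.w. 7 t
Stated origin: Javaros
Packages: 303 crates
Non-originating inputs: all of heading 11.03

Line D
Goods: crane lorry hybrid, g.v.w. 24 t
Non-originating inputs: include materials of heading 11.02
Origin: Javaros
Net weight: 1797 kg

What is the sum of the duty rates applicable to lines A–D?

Line A: motorcycle → 11.01; diesel-engined → 11.01.04; g.v.w. 4.4 t → 11.01.04.02. Scheduled 13%. Harrowgate agreement on 11.01.01: 11.01.04.02 not covered. → 13%.
Line B: passenger car → 11.03; hybrid → 11.03.02; g.v.w. 32 t → 11.03.02.02. Scheduled 28%. Javaros agreement on 11.02: 11.03.02.02 not covered; anti-dumping (Javaros, 11.03.02): +14%; total 28% + 14% = 42%. → 42%.
Line C: crane lorry → 11.02; petrol-engined → 11.02.01; g.v.w. 7 t → 11.02.01.03. Scheduled 25%. Javaros agreement on 11.02: CTH met → 12% available; preferential 12%. → 12%.
Line D: crane lorry → 11.02; hybrid → 11.02.03; g.v.w. 24 t → 11.02.03.03. Scheduled 37%. Javaros agreement on 11.02: CTH not met. → 37%.
Sum: 13% + 42% + 12% + 37% = 104%.

104%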